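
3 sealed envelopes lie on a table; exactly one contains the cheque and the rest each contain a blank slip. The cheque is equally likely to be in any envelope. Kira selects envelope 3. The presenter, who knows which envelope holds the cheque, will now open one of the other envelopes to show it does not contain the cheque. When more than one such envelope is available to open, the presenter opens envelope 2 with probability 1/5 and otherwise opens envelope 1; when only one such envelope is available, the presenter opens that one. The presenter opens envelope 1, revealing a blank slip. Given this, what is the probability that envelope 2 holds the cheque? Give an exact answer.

Apply Bayes' rule, conditioning on where the cheque actually is.
If it is in envelope 1 (prior 1/3): the presenter opened envelope 1, so this case is ruled out; weight (1/3)·0 = 0.
If it is in envelope 2 (prior 1/3): only envelope 1 is available, probability 1; weight (1/3)·1 = 1/3.
If it is in envelope 3 (prior 1/3): envelope 2 is available but not opened, probability 4/5; weight (1/3)·(4/5) = 4/15.
The weights sum to 3/5.
So P(the cheque in envelope 2 | the presenter opened envelope 1) = (1/3) / (3/5) = 5/9.

5/9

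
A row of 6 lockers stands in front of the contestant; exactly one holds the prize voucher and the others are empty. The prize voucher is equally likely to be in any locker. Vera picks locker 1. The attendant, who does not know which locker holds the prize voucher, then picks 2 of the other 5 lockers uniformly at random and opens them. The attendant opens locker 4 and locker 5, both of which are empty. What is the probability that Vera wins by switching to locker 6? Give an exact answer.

Condition on the true location of the prize voucher.
If it is in any of lockers 1, 2, 3, and 6 (prior 1/6 each): the attendant picks exactly this set with probability 1/10 regardless, and none is the prize; weight (1/6)·(1/10) = 1/60 each.
If it is in either of lockers 4 and 5 (prior 1/6 each): that locker was opened and seen not to hold the prize — ruled out; weight (1/6)·0 = 0 each.
The weights sum to 1/15.
So P(the prize voucher in locker 6 | the attendant opened locker 4 and locker 5) = (1/60) / (1/15) = 1/4.

1/4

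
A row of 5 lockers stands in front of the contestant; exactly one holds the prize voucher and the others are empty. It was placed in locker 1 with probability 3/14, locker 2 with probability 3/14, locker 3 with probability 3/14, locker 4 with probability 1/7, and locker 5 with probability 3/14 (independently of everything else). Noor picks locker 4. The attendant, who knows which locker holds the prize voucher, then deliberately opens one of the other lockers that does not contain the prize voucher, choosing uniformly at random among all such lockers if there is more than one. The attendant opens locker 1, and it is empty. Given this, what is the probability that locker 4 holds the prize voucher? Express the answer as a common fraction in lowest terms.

Consider each possible location of the prize voucher in turn.
If it is in locker 1 (prior 3/14): the attendant opened locker 1, so this case is ruled out; weight (3/14)·0 = 0.
If it is in any of lockers 2, 3, and 5 (prior 3/14 each): the attendant has 3 equally likely choices, so probability 1/3; weight (3/14)·(1/3) = 1/14 each.
If it is in locker 4 (prior 1/7): the attendant has 4 equally likely choices, so probability 1/4; weight (1/7)·(1/4) = 1/28.
The weights sum to 1/4.
So P(the prize voucher in locker 4 | the attendant opened locker 1) = (1/28) / (1/4) = 1/7.

1/7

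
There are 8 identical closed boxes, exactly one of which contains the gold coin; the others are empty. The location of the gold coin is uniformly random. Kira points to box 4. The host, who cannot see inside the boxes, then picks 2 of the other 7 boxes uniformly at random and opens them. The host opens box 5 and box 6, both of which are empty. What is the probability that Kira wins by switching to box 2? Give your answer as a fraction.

1/6

Because the host chose which boxes to open without knowing where the gold coin is, the choice is independent of the prize location. Learning that none of the 2 opened boxes holds the gold coin simply rules out those 2 locations and leaves the remaining 6 boxes still equally likely by symmetry.
So P(the gold coin in box 2) = 1/6.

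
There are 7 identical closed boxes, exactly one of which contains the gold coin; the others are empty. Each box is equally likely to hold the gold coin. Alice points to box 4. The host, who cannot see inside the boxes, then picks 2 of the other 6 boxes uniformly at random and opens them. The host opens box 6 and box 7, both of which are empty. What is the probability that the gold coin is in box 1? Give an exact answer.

Consider each possible location of the gold coin in turn.
If it is in any of boxes 1, 2, 3, 4, and 5 (prior 1/7 each): the host picks exactly this set with probability 1/15 regardless, and none is the prize; weight (1/7)·(1/15) = 1/105 each.
If it is in either of boxes 6 and 7 (prior 1/7 each): that box was opened and seen not to hold the prize — ruled out; weight (1/7)·0 = 0 each.
The weights sum to 1/21.
So P(the gold coin in box 1 | the host opened box 6 and box 7) = (1/105) / (1/21) = 1/5.

1/5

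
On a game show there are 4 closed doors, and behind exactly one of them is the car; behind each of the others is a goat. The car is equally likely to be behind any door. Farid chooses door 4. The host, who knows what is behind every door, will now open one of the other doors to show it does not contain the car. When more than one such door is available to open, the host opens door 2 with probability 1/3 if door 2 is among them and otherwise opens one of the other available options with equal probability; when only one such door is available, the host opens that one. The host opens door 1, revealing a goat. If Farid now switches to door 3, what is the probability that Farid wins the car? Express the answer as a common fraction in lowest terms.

Consider each possible location of the car in turn.
If it is behind door 1 (prior 1/4): the host opened door 1, so this case is ruled out; weight (1/4)·0 = 0.
If it is behind door 2 (prior 1/4): door 2 holds the prize so is unavailable; the host chooses uniformly among the 2 others, probability 1/2; weight (1/4)·(1/2) = 1/8.
If it is behind door 3 (prior 1/4): door 2 is available but not opened, probability 2/3; weight (1/4)·(2/3) = 1/6.
If it is behind door 4 (prior 1/4): door 2 is available but not opened; door 1 gets probability (1 − 1/3)/2 = 1/3; weight (1/4)·(1/3) = 1/12.
The weights sum to 3/8.
So P(the car behind door 3 | the host opened door 1) = (1/6) / (3/8) = 4/9.

4/9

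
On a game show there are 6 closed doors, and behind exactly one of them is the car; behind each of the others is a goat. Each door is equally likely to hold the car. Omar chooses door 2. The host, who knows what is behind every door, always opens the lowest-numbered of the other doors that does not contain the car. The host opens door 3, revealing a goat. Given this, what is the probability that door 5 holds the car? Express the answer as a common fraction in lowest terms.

0

Consider each possible location of the car in turn.
If it is behind door 1 (prior 1/6): door 3 is the lowest-numbered option available, probability 1; weight (1/6)·1 = 1/6.
If it is behind any of doors 2, 4, 5, and 6 (prior 1/6 each): the host would have opened door 1 instead, probability 0; weight (1/6)·0 = 0 each.
If it is behind door 3 (prior 1/6): the host opened door 3, so this case is ruled out; weight (1/6)·0 = 0.
The weights sum to 1/6.
So P(the car behind door 5 | the host opened door 3) = 0 / (1/6) = 0.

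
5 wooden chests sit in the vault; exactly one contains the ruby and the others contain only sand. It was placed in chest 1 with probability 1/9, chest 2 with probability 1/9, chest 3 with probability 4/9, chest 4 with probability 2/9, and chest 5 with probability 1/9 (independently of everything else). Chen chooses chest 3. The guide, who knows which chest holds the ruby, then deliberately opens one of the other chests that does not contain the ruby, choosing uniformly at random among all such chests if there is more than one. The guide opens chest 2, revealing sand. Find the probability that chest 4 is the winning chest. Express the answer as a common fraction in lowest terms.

2/7

Apply Bayes' rule, conditioning on where the ruby actually is.
If it is in either of chests 1 and 5 (prior 1/9 each): the guide has 3 equally likely choices, so probability 1/3; weight (1/9)·(1/3) = 1/27 each.
If it is in chest 2 (prior 1/9): the guide opened chest 2, so this case is ruled out; weight (1/9)·0 = 0.
If it is in chest 3 (prior 4/9): the guide has 4 equally likely choices, so probability 1/4; weight (4/9)·(1/4) = 1/9.
If it is in chest 4 (prior 2/9): the guide has 3 equally likely choices, so probability 1/3; weight (2/9)·(1/3) = 2/27.
The weights sum to 7/27.
So P(the ruby in chest 4 | the guide opened chest 2) = (2/27) / (7/27) = 2/7.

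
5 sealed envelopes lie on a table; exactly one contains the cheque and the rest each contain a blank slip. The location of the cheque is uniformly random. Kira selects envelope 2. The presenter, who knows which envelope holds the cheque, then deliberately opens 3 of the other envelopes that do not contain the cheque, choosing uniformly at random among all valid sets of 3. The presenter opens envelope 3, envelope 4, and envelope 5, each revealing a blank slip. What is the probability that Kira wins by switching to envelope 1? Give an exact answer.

Apply Bayes' rule, conditioning on where the cheque actually is.
If it is in envelope 1 (prior 1/5): the presenter has no choice, probability 1; weight (1/5)·1 = 1/5.
If it is in envelope 2 (prior 1/5): the presenter has 4 equally likely choices, so probability 1/4; weight (1/5)·(1/4) = 1/20.
If it is in any of envelopes 3, 4, and 5 (prior 1/5 each): that envelope was opened and seen not to hold the prize — ruled out; weight (1/5)·0 = 0 each.
The weights sum to 1/4.
So P(the cheque in envelope 1 | the presenter opened envelope 3, envelope 4, and envelope 5) = (1/5) / (1/4) = 4/5.

4/5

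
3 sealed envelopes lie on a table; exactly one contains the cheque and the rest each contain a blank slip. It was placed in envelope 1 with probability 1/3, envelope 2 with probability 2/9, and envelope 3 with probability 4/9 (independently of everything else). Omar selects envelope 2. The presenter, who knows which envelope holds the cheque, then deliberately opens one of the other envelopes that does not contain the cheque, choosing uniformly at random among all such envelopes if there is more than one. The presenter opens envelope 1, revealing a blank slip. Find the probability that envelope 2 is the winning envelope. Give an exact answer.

Condition on the true location of the cheque.
If it is in envelope 1 (prior 1/3): the presenter opened envelope 1, so this case is ruled out; weight (1/3)·0 = 0.
If it is in envelope 2 (prior 2/9): the presenter has 2 equally likely choices, so probability 1/2; weight (2/9)·(1/2) = 1/9.
If it is in envelope 3 (prior 4/9): the presenter has no choice, probability 1; weight (4/9)·1 = 4/9.
The weights sum to 5/9.
So P(the cheque in envelope 2 | the presenter opened envelope 1) = (1/9) / (5/9) = 1/5.

1/5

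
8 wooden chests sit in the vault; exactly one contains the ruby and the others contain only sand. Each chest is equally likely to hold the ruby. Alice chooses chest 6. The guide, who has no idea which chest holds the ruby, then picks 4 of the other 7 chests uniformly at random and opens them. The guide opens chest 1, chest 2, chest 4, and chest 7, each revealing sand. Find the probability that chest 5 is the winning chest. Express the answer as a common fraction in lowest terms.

1/4

Condition on the true location of the ruby.
If it is in any of chests 1, 2, 4, and 7 (prior 1/8 each): that chest was opened and seen not to hold the prize — ruled out; weight (1/8)·0 = 0 each.
If it is in any of chests 3, 5, 6, and 8 (prior 1/8 each): the guide picks exactly this set with probability 1/35 regardless, and none is the prize; weight (1/8)·(1/35) = 1/280 each.
The weights sum to 1/70.
So P(the ruby in chest 5 | the guide opened chest 1, chest 2, chest 4, and chest 7) = (1/280) / (1/70) = 1/4.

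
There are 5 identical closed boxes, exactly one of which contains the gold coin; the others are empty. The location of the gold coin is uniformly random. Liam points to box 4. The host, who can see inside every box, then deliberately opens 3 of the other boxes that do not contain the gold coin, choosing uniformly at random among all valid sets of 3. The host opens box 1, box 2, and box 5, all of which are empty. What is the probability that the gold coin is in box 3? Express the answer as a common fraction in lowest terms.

Consider each possible location of the gold coin in turn.
If it is in any of boxes 1, 2, and 5 (prior 1/5 each): that box was opened and seen not to hold the prize — ruled out; weight (1/5)·0 = 0 each.
If it is in box 3 (prior 1/5): the host has no choice, probability 1; weight (1/5)·1 = 1/5.
If it is in box 4 (prior 1/5): the host has 4 equally likely choices, so probability 1/4; weight (1/5)·(1/4) = 1/20.
The weights sum to 1/4.
So P(the gold coin in box 3 | the host opened box 1, box 2, and box 5) = (1/5) / (1/4) = 4/5.

4/5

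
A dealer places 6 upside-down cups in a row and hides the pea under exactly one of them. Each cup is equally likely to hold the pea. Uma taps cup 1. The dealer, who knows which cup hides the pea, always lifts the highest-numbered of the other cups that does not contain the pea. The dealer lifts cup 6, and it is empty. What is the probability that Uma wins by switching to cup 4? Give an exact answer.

1/5

Apply Bayes' rule, conditioning on where the pea actually is.
If it is under any of cups 1, 2, 3, 4, and 5 (prior 1/6 each): cup 6 is the highest-numbered option available, probability 1; weight (1/6)·1 = 1/6 each.
If it is under cup 6 (prior 1/6): the dealer opened cup 6, so this case is ruled out; weight (1/6)·0 = 0.
The weights sum to 5/6.
So P(the pea under cup 4 | the dealer opened cup 6) = (1/6) / (5/6) = 1/5.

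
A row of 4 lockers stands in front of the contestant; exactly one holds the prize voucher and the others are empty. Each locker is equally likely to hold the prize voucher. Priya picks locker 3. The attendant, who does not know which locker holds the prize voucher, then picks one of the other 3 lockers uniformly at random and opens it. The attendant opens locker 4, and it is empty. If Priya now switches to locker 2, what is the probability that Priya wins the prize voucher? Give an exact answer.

Apply Bayes' rule, conditioning on where the prize voucher actually is.
If it is in any of lockers 1, 2, and 3 (prior 1/4 each): the attendant picks locker 4 with probability 1/3 regardless, and it is not the prize; weight (1/4)·(1/3) = 1/12 each.
If it is in locker 4 (prior 1/4): the attendant opened locker 4, so this case is ruled out; weight (1/4)·0 = 0.
The weights sum to 1/4.
So P(the prize voucher in locker 2 | the attendant opened locker 4) = (1/12) / (1/4) = 1/3.

1/3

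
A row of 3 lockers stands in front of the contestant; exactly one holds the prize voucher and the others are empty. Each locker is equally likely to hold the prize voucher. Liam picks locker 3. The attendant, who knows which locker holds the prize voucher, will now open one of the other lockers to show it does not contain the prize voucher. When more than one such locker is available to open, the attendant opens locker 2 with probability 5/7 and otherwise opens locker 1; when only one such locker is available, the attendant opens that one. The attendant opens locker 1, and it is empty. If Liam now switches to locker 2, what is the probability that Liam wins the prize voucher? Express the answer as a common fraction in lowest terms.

Consider each possible location of the prize voucher in turn.
If it is in locker 1 (prior 1/3): the attendant opened locker 1, so this case is ruled out; weight (1/3)·0 = 0.
If it is in locker 2 (prior 1/3): only locker 1 is available, probability 1; weight (1/3)·1 = 1/3.
If it is in locker 3 (prior 1/3): locker 2 is available but not opened, probability 2/7; weight (1/3)·(2/7) = 2/21.
The weights sum to 3/7.
So P(the prize voucher in locker 2 | the attendant opened locker 1) = (1/3) / (3/7) = 7/9.

7/9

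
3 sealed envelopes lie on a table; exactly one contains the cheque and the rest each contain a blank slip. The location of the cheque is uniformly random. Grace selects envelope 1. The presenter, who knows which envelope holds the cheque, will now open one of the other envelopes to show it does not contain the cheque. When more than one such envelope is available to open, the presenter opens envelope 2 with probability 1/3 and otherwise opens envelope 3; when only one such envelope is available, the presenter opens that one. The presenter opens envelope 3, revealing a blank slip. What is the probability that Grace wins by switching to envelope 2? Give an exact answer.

3/5

Apply Bayes' rule, conditioning on where the cheque actually is.
If it is in envelope 1 (prior 1/3): envelope 2 is available but not opened, probability 2/3; weight (1/3)·(2/3) = 2/9.
If it is in envelope 2 (prior 1/3): only envelope 3 is available, probability 1; weight (1/3)·1 = 1/3.
If it is in envelope 3 (prior 1/3): the presenter opened envelope 3, so this case is ruled out; weight (1/3)·0 = 0.
The weights sum to 5/9.
So P(the cheque in envelope 2 | the presenter opened envelope 3) = (1/3) / (5/9) = 3/5.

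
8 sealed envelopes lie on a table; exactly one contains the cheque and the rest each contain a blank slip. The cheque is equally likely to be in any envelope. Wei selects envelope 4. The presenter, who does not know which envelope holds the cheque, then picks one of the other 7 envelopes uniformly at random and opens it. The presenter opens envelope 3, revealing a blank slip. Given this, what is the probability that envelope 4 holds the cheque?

Condition on the true location of the cheque.
If it is in any of envelopes 1, 2, 4, 5, 6, 7, and 8 (prior 1/8 each): the presenter picks envelope 3 with probability 1/7 regardless, and it is not the prize; weight (1/8)·(1/7) = 1/56 each.
If it is in envelope 3 (prior 1/8): the presenter opened envelope 3, so this case is ruled out; weight (1/8)·0 = 0.
The weights sum to 1/8.
So P(the cheque in envelope 4 | the presenter opened envelope 3) = (1/56) / (1/8) = 1/7.

1/7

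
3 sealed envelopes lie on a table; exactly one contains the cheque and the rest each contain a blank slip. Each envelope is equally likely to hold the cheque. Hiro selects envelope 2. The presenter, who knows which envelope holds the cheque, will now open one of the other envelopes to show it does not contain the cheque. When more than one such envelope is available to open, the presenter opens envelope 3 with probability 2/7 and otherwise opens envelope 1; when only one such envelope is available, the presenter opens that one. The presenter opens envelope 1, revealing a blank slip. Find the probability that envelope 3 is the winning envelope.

7/12

Consider each possible location of the cheque in turn.
If it is in envelope 1 (prior 1/3): the presenter opened envelope 1, so this case is ruled out; weight (1/3)·0 = 0.
If it is in envelope 2 (prior 1/3): envelope 3 is available but not opened, probability 5/7; weight (1/3)·(5/7) = 5/21.
If it is in envelope 3 (prior 1/3): only envelope 1 is available, probability 1; weight (1/3)·1 = 1/3.
The weights sum to 4/7.
So P(the cheque in envelope 3 | the presenter opened envelope 1) = (1/3) / (4/7) = 7/12.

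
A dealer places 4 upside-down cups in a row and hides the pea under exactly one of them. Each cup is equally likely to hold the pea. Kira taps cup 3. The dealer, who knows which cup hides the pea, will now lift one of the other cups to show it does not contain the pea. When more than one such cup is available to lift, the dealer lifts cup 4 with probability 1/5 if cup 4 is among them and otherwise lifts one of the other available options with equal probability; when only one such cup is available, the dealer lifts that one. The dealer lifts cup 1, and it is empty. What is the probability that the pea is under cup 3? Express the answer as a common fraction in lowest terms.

Condition on the true location of the pea.
If it is under cup 1 (prior 1/4): the dealer opened cup 1, so this case is ruled out; weight (1/4)·0 = 0.
If it is under cup 2 (prior 1/4): cup 4 is available but not opened, probability 4/5; weight (1/4)·(4/5) = 1/5.
If it is under cup 3 (prior 1/4): cup 4 is available but not opened; cup 1 gets probability (1 − 1/5)/2 = 2/5; weight (1/4)·(2/5) = 1/10.
If it is under cup 4 (prior 1/4): cup 4 holds the prize so is unavailable; the dealer chooses uniformly among the 2 others, probability 1/2; weight (1/4)·(1/2) = 1/8.
The weights sum to 17/40.
So P(the pea under cup 3 | the dealer opened cup 1) = (1/10) / (17/40) = 4/17.

4/17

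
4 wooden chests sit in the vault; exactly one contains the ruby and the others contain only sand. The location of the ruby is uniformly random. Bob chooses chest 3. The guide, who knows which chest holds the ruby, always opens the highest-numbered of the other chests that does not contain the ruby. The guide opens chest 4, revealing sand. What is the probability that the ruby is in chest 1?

1/3

Apply Bayes' rule, conditioning on where the ruby actually is.
If it is in any of chests 1, 2, and 3 (prior 1/4 each): chest 4 is the highest-numbered option available, probability 1; weight (1/4)·1 = 1/4 each.
If it is in chest 4 (prior 1/4): the guide opened chest 4, so this case is ruled out; weight (1/4)·0 = 0.
The weights sum to 3/4.
So P(the ruby in chest 1 | the guide opened chest 4) = (1/4) / (3/4) = 1/3.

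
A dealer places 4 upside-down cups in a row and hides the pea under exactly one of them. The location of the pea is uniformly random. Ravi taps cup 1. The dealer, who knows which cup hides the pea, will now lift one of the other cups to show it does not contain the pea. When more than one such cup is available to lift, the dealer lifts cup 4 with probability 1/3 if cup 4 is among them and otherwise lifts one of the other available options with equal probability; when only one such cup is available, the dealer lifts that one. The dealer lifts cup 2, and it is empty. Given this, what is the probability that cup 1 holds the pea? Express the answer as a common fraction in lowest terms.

Consider each possible location of the pea in turn.
If it is under cup 1 (prior 1/4): cup 4 is available but not opened; cup 2 gets probability (1 − 1/3)/2 = 1/3; weight (1/4)·(1/3) = 1/12.
If it is under cup 2 (prior 1/4): the dealer opened cup 2, so this case is ruled out; weight (1/4)·0 = 0.
If it is under cup 3 (prior 1/4): cup 4 is available but not opened, probability 2/3; weight (1/4)·(2/3) = 1/6.
If it is under cup 4 (prior 1/4): cup 4 holds the prize so is unavailable; the dealer chooses uniformly among the 2 others, probability 1/2; weight (1/4)·(1/2) = 1/8.
The weights sum to 3/8.
So P(the pea under cup 1 | the dealer opened cup 2) = (1/12) / (3/8) = 2/9.

2/9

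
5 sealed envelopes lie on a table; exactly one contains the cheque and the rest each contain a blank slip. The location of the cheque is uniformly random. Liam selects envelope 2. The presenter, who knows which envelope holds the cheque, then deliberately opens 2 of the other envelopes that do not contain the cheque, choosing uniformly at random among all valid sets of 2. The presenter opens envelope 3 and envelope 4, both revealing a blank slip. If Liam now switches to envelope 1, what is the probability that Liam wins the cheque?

2/5

Consider each possible location of the cheque in turn.
If it is in either of envelopes 1 and 5 (prior 1/5 each): the presenter has 3 equally likely choices, so probability 1/3; weight (1/5)·(1/3) = 1/15 each.
If it is in envelope 2 (prior 1/5): the presenter has 6 equally likely choices, so probability 1/6; weight (1/5)·(1/6) = 1/30.
If it is in either of envelopes 3 and 4 (prior 1/5 each): that envelope was opened and seen not to hold the prize — ruled out; weight (1/5)·0 = 0 each.
The weights sum to 1/6.
So P(the cheque in envelope 1 | the presenter opened envelope 3 and envelope 4) = (1/15) / (1/6) = 2/5.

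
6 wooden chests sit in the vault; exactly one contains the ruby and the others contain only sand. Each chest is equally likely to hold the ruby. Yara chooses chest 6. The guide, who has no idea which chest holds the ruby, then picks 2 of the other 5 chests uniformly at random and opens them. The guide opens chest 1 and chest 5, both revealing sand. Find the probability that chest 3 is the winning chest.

1/4

Because the guide chose which chests to open without knowing where the ruby is, the choice is independent of the prize location. Learning that none of the 2 opened chests holds the ruby simply rules out those 2 locations and leaves the remaining 4 chests still equally likely by symmetry.
So P(the ruby in chest 3) = 1/4.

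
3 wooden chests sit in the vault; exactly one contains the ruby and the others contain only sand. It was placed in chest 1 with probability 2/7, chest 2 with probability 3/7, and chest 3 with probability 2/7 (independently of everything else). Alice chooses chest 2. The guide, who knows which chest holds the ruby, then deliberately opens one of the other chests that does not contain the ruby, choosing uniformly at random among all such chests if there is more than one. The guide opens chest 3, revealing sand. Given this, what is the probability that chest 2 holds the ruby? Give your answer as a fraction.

Apply Bayes' rule, conditioning on where the ruby actually is.
If it is in chest 1 (prior 2/7): the guide has no choice, probability 1; weight (2/7)·1 = 2/7.
If it is in chest 2 (prior 3/7): the guide has 2 equally likely choices, so probability 1/2; weight (3/7)·(1/2) = 3/14.
If it is in chest 3 (prior 2/7): the guide opened chest 3, so this case is ruled out; weight (2/7)·0 = 0.
The weights sum to 1/2.
So P(the ruby in chest 2 | the guide opened chest 3) = (3/14) / (1/2) = 3/7.

3/7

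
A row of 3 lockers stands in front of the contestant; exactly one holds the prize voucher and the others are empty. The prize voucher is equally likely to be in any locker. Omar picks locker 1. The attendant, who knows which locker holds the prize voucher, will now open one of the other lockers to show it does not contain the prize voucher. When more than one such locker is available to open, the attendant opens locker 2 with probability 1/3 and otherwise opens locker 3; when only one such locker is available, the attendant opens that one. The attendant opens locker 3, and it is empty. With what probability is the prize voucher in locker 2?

3/5

Condition on the true location of the prize voucher.
If it is in locker 1 (prior 1/3): locker 2 is available but not opened, probability 2/3; weight (1/3)·(2/3) = 2/9.
If it is in locker 2 (prior 1/3): only locker 3 is available, probability 1; weight (1/3)·1 = 1/3.
If it is in locker 3 (prior 1/3): the attendant opened locker 3, so this case is ruled out; weight (1/3)·0 = 0.
The weights sum to 5/9.
So P(the prize voucher in locker 2 | the attendant opened locker 3) = (1/3) / (5/9) = 3/5.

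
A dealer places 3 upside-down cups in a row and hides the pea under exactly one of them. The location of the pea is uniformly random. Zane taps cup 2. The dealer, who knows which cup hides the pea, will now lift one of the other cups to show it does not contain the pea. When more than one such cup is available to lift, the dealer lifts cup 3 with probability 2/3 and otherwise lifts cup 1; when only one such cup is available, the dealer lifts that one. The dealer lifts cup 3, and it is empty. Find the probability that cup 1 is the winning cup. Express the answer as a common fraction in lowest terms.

Apply Bayes' rule, conditioning on where the pea actually is.
If it is under cup 1 (prior 1/3): only cup 3 is available, probability 1; weight (1/3)·1 = 1/3.
If it is under cup 2 (prior 1/3): cup 3 is available, opened with probability 2/3; weight (1/3)·(2/3) = 2/9.
If it is under cup 3 (prior 1/3): the dealer opened cup 3, so this case is ruled out; weight (1/3)·0 = 0.
The weights sum to 5/9.
So P(the pea under cup 1 | the dealer opened cup 3) = (1/3) / (5/9) = 3/5.

3/5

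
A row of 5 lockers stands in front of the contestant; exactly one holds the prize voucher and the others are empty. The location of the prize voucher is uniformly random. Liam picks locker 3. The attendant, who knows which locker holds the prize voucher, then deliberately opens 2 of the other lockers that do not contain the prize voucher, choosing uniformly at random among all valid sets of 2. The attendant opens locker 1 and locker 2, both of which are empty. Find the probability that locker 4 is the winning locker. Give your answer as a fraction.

Condition on the true location of the prize voucher.
If it is in either of lockers 1 and 2 (prior 1/5 each): that locker was opened and seen not to hold the prize — ruled out; weight (1/5)·0 = 0 each.
If it is in locker 3 (prior 1/5): the attendant has 6 equally likely choices, so probability 1/6; weight (1/5)·(1/6) = 1/30.
If it is in either of lockers 4 and 5 (prior 1/5 each): the attendant has 3 equally likely choices, so probability 1/3; weight (1/5)·(1/3) = 1/15 each.
The weights sum to 1/6.
So P(the prize voucher in locker 4 | the attendant opened locker 1 and locker 2) = (1/15) / (1/6) = 2/5.

2/5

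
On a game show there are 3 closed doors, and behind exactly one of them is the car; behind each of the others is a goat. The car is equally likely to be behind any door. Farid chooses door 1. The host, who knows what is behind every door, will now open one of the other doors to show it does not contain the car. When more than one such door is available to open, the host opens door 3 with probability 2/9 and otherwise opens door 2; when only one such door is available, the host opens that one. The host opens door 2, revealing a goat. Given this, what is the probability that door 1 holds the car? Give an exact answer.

7/16

Consider each possible location of the car in turn.
If it is behind door 1 (prior 1/3): door 3 is available but not opened, probability 7/9; weight (1/3)·(7/9) = 7/27.
If it is behind door 2 (prior 1/3): the host opened door 2, so this case is ruled out; weight (1/3)·0 = 0.
If it is behind door 3 (prior 1/3): only door 2 is available, probability 1; weight (1/3)·1 = 1/3.
The weights sum to 16/27.
So P(the car behind door 1 | the host opened door 2) = (7/27) / (16/27) = 7/16.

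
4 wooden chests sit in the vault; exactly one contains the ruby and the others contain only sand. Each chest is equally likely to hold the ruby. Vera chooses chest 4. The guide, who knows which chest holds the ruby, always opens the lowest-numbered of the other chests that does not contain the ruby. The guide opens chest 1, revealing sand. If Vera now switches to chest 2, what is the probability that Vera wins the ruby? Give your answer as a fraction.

Apply Bayes' rule, conditioning on where the ruby actually is.
If it is in chest 1 (prior 1/4): the guide opened chest 1, so this case is ruled out; weight (1/4)·0 = 0.
If it is in any of chests 2, 3, and 4 (prior 1/4 each): chest 1 is the lowest-numbered option available, probability 1; weight (1/4)·1 = 1/4 each.
The weights sum to 3/4.
So P(the ruby in chest 2 | the guide opened chest 1) = (1/4) / (3/4) = 1/3.

1/3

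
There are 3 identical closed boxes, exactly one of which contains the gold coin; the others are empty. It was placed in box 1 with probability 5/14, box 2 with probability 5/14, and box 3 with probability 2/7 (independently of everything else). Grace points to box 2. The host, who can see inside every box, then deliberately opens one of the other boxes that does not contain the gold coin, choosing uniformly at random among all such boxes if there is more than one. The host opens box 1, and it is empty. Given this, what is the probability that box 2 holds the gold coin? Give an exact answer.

Apply Bayes' rule, conditioning on where the gold coin actually is.
If it is in box 1 (prior 5/14): the host opened box 1, so this case is ruled out; weight (5/14)·0 = 0.
If it is in box 2 (prior 5/14): the host has 2 equally likely choices, so probability 1/2; weight (5/14)·(1/2) = 5/28.
If it is in box 3 (prior 2/7): the host has no choice, probability 1; weight (2/7)·1 = 2/7.
The weights sum to 13/28.
So P(the gold coin in box 2 | the host opened box 1) = (5/28) / (13/28) = 5/13.

5/13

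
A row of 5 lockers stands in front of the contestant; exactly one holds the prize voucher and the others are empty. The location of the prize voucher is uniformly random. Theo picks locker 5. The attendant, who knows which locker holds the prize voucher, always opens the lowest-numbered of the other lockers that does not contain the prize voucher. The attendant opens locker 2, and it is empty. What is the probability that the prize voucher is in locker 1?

Consider each possible location of the prize voucher in turn.
If it is in locker 1 (prior 1/5): locker 2 is the lowest-numbered option available, probability 1; weight (1/5)·1 = 1/5.
If it is in locker 2 (prior 1/5): the attendant opened locker 2, so this case is ruled out; weight (1/5)·0 = 0.
If it is in any of lockers 3, 4, and 5 (prior 1/5 each): the attendant would have opened locker 1 instead, probability 0; weight (1/5)·0 = 0 each.
The weights sum to 1/5.
So P(the prize voucher in locker 1 | the attendant opened locker 2) = (1/5) / (1/5) = 1.

1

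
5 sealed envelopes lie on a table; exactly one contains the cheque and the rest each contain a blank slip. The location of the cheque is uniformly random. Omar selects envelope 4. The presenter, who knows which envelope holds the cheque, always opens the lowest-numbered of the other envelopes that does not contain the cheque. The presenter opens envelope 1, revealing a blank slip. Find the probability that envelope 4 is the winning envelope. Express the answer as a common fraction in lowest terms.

Apply Bayes' rule, conditioning on where the cheque actually is.
If it is in envelope 1 (prior 1/5): the presenter opened envelope 1, so this case is ruled out; weight (1/5)·0 = 0.
If it is in any of envelopes 2, 3, 4, and 5 (prior 1/5 each): envelope 1 is the lowest-numbered option available, probability 1; weight (1/5)·1 = 1/5 each.
The weights sum to 4/5.
So P(the cheque in envelope 4 | the presenter opened envelope 1) = (1/5) / (4/5) = 1/4.

1/4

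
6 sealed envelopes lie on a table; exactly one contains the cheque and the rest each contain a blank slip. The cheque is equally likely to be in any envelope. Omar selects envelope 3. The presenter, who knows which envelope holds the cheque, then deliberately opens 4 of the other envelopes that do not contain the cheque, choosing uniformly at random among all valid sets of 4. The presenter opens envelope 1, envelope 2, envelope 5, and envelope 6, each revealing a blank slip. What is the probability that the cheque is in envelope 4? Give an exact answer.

Apply Bayes' rule, conditioning on where the cheque actually is.
If it is in any of envelopes 1, 2, 5, and 6 (prior 1/6 each): that envelope was opened and seen not to hold the prize — ruled out; weight (1/6)·0 = 0 each.
If it is in envelope 3 (prior 1/6): the presenter has 5 equally likely choices, so probability 1/5; weight (1/6)·(1/5) = 1/30.
If it is in envelope 4 (prior 1/6): the presenter has no choice, probability 1; weight (1/6)·1 = 1/6.
The weights sum to 1/5.
So P(the cheque in envelope 4 | the presenter opened envelope 1, envelope 2, envelope 5, and envelope 6) = (1/6) / (1/5) = 5/6.

5/6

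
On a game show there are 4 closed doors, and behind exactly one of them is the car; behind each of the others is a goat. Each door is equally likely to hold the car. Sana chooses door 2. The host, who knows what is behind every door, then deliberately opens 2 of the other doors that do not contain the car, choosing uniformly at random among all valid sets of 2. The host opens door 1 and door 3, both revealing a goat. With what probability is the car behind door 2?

Apply Bayes' rule, conditioning on where the car actually is.
If it is behind either of doors 1 and 3 (prior 1/4 each): that door was opened and seen not to hold the prize — ruled out; weight (1/4)·0 = 0 each.
If it is behind door 2 (prior 1/4): the host has 3 equally likely choices, so probability 1/3; weight (1/4)·(1/3) = 1/12.
If it is behind door 4 (prior 1/4): the host has no choice, probability 1; weight (1/4)·1 = 1/4.
The weights sum to 1/3.
So P(the car behind door 2 | the host opened door 1 and door 3) = (1/12) / (1/3) = 1/4.

1/4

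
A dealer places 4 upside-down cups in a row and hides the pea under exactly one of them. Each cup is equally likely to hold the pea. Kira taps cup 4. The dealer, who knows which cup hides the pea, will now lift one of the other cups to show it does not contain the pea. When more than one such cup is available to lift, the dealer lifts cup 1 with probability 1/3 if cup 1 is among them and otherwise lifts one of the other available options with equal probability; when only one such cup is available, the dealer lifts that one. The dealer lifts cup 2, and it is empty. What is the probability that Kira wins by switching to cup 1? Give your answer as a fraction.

1/3

Condition on the true location of the pea.
If it is under cup 1 (prior 1/4): cup 1 holds the prize so is unavailable; the dealer chooses uniformly among the 2 others, probability 1/2; weight (1/4)·(1/2) = 1/8.
If it is under cup 2 (prior 1/4): the dealer opened cup 2, so this case is ruled out; weight (1/4)·0 = 0.
If it is under cup 3 (prior 1/4): cup 1 is available but not opened, probability 2/3; weight (1/4)·(2/3) = 1/6.
If it is under cup 4 (prior 1/4): cup 1 is available but not opened; cup 2 gets probability (1 − 1/3)/2 = 1/3; weight (1/4)·(1/3) = 1/12.
The weights sum to 3/8.
So P(the pea under cup 1 | the dealer opened cup 2) = (1/8) / (3/8) = 1/3.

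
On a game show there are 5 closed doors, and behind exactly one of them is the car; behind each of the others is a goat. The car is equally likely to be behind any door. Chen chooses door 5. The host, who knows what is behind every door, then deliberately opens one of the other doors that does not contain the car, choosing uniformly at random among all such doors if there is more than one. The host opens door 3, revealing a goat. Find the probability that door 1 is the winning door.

4/15

Apply Bayes' rule, conditioning on where the car actually is.
If it is behind any of doors 1, 2, and 4 (prior 1/5 each): the host has 3 equally likely choices, so probability 1/3; weight (1/5)·(1/3) = 1/15 each.
If it is behind door 3 (prior 1/5): the host opened door 3, so this case is ruled out; weight (1/5)·0 = 0.
If it is behind door 5 (prior 1/5): the host has 4 equally likely choices, so probability 1/4; weight (1/5)·(1/4) = 1/20.
The weights sum to 1/4.
So P(the car behind door 1 | the host opened door 3) = (1/15) / (1/4) = 4/15.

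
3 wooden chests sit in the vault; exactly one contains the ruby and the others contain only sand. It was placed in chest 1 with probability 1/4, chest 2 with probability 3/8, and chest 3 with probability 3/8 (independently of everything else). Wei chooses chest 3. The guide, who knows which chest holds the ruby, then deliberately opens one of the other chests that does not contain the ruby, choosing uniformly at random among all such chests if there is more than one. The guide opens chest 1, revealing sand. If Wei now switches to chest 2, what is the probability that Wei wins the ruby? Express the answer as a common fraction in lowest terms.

2/3

Apply Bayes' rule, conditioning on where the ruby actually is.
If it is in chest 1 (prior 1/4): the guide opened chest 1, so this case is ruled out; weight (1/4)·0 = 0.
If it is in chest 2 (prior 3/8): the guide has no choice, probability 1; weight (3/8)·1 = 3/8.
If it is in chest 3 (prior 3/8): the guide has 2 equally likely choices, so probability 1/2; weight (3/8)·(1/2) = 3/16.
The weights sum to 9/16.
So P(the ruby in chest 2 | the guide opened chest 1) = (3/8) / (9/16) = 2/3.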